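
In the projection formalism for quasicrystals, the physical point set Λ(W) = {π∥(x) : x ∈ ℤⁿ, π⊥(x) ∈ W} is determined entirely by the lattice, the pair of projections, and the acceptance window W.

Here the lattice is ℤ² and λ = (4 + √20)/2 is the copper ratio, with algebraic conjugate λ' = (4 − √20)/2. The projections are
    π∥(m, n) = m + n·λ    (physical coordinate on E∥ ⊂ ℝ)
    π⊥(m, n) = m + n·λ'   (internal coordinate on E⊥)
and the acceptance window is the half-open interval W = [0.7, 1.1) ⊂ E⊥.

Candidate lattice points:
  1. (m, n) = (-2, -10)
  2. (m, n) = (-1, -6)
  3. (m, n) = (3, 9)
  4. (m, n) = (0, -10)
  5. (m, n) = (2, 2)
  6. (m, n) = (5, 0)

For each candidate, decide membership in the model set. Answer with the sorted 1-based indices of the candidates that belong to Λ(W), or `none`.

λ' = (4−√20)/2 ≈ -0.236068.
candidate 1: (m,n)=(-2,-10) → π∥ = -2-10·λ ≈ -44.360680, π⊥ = -2-10·λ' ≈ 0.360680 ∉ [0.7, 1.1) ⇒ out
candidate 2: (m,n)=(-1,-6) → π∥ = -1-6·λ ≈ -26.416408, π⊥ = -1-6·λ' ≈ 0.416408 ∉ [0.7, 1.1) ⇒ out
candidate 3: (m,n)=(3,9) → π∥ = 3+9·λ ≈ 41.124612, π⊥ = 3+9·λ' ≈ 0.875388 ∈ [0.7, 1.1) ⇒ IN Λ
candidate 4: (m,n)=(0,-10) → π∥ = 0-10·λ ≈ -42.360680, π⊥ = 0-10·λ' ≈ 2.360680 ∉ [0.7, 1.1) ⇒ out
candidate 5: (m,n)=(2,2) → π∥ = 2+2·λ ≈ 10.472136, π⊥ = 2+2·λ' ≈ 1.527864 ∉ [0.7, 1.1) ⇒ out
candidate 6: (m,n)=(5,0) → π∥ = 5+0·λ ≈ 5.000000, π⊥ = 5+0·λ' ≈ 5.000000 ∉ [0.7, 1.1) ⇒ out

3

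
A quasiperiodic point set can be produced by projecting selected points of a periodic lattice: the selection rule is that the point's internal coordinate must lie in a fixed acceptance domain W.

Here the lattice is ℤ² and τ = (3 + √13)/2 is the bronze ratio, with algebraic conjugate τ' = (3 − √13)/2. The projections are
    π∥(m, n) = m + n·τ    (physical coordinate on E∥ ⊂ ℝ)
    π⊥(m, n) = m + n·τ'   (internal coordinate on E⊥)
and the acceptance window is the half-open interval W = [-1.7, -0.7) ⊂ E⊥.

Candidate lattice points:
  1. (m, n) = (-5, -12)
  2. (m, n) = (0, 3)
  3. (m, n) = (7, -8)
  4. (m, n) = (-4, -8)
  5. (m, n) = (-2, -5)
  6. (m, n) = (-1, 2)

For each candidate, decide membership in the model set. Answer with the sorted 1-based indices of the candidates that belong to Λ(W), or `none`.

Numerically τ ≈ 3.30278 and τ' = −1/τ ≈ -0.30278.
[1] lift (-5,-12): star map gives -1.36669; window check -1.7 ≤ -1.36669 < -0.7 is true → IN Λ
[2] lift (0,3): star map gives -0.90833; window check -1.7 ≤ -0.90833 < -0.7 is true → IN Λ
[3] lift (7,-8): star map gives 9.42221; window check -1.7 ≤ 9.42221 < -0.7 is false → out
[4] lift (-4,-8): star map gives -1.57779; window check -1.7 ≤ -1.57779 < -0.7 is true → IN Λ
[5] lift (-2,-5): star map gives -0.48612; window check -1.7 ≤ -0.48612 < -0.7 is false → out
[6] lift (-1,2): star map gives -1.60555; window check -1.7 ≤ -1.60555 < -0.7 is true → IN Λ

1, 2, 4, 6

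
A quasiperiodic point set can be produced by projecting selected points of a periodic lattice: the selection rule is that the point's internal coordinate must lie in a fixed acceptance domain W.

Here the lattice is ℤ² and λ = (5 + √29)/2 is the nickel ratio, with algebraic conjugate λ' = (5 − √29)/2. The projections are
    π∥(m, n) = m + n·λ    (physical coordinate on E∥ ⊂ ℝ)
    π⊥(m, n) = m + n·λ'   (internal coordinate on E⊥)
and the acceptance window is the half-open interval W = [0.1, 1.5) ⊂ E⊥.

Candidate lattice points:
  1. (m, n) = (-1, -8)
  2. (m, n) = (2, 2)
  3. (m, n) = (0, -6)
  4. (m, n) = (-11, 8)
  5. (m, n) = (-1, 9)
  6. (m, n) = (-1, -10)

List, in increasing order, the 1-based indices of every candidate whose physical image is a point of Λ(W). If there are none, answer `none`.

1, 3, 6

Compute λ' = (5−√29)/2 = -0.1926, so π⊥(m,n) = m -0.1926·n.
candidate 1: (m,n)=(-1,-8) → π∥ = -1-8·λ ≈ -42.5407, π⊥ = -1-8·λ' ≈ 0.5407 ∈ [0.1, 1.5) ⇒ IN Λ
candidate 2: (m,n)=(2,2) → π∥ = 2+2·λ ≈ 12.3852, π⊥ = 2+2·λ' ≈ 1.6148 ∉ [0.1, 1.5) ⇒ out
candidate 3: (m,n)=(0,-6) → π∥ = 0-6·λ ≈ -31.1555, π⊥ = 0-6·λ' ≈ 1.1555 ∈ [0.1, 1.5) ⇒ IN Λ
candidate 4: (m,n)=(-11,8) → π∥ = -11+8·λ ≈ 30.5407, π⊥ = -11+8·λ' ≈ -12.5407 ∉ [0.1, 1.5) ⇒ out
candidate 5: (m,n)=(-1,9) → π∥ = -1+9·λ ≈ 45.7332, π⊥ = -1+9·λ' ≈ -2.7332 ∉ [0.1, 1.5) ⇒ out
candidate 6: (m,n)=(-1,-10) → π∥ = -1-10·λ ≈ -52.9258, π⊥ = -1-10·λ' ≈ 0.9258 ∈ [0.1, 1.5) ⇒ IN Λ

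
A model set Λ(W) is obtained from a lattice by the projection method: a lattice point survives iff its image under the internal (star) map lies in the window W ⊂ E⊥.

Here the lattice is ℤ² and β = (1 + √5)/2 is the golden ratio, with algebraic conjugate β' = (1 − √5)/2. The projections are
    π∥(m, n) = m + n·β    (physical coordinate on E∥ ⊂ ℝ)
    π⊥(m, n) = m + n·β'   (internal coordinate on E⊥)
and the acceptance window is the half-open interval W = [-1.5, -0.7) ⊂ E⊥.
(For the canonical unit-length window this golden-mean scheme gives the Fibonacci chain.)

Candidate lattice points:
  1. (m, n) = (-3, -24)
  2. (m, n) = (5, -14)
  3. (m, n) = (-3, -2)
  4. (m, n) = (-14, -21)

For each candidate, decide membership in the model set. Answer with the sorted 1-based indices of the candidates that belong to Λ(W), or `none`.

4

β' = (1−√5)/2 ≈ -0.618034.
[1] lift (-3,-24): star map gives 11.832816; window check -1.5 ≤ 11.832816 < -0.7 is false → out
[2] lift (5,-14): star map gives 13.652476; window check -1.5 ≤ 13.652476 < -0.7 is false → out
[3] lift (-3,-2): star map gives -1.763932; window check -1.5 ≤ -1.763932 < -0.7 is false → out
[4] lift (-14,-21): star map gives -1.021286; window check -1.5 ≤ -1.021286 < -0.7 is true → IN Λ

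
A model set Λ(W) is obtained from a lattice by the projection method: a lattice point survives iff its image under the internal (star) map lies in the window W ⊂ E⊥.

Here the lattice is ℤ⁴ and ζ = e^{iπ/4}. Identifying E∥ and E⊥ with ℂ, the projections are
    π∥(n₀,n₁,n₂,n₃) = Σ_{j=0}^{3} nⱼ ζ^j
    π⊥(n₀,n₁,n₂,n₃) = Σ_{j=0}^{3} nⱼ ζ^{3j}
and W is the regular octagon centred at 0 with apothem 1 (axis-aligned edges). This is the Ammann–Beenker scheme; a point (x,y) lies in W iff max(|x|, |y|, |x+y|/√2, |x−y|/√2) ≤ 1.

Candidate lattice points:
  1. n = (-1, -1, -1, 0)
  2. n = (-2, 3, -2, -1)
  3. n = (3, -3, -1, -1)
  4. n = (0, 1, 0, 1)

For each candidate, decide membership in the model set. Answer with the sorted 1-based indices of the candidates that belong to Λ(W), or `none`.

1

With ζ = e^{iπ/4} the internal vectors are ζ^0,ζ^3,ζ^6,ζ^9.
#1 (-1, -1, -1, 0): internal (-0.2929, 0.2929); octagon support 0.4142 vs apothem 1 → ∈ W
#2 (-2, 3, -2, -1): internal (-4.8284, 3.4142); octagon support 5.8284 vs apothem 1 → ∉ W
#3 (3, -3, -1, -1): internal (4.4142, -1.8284); octagon support 4.4142 vs apothem 1 → ∉ W
#4 (0, 1, 0, 1): internal (0.0000, 1.4142); octagon support 1.4142 vs apothem 1 → ∉ W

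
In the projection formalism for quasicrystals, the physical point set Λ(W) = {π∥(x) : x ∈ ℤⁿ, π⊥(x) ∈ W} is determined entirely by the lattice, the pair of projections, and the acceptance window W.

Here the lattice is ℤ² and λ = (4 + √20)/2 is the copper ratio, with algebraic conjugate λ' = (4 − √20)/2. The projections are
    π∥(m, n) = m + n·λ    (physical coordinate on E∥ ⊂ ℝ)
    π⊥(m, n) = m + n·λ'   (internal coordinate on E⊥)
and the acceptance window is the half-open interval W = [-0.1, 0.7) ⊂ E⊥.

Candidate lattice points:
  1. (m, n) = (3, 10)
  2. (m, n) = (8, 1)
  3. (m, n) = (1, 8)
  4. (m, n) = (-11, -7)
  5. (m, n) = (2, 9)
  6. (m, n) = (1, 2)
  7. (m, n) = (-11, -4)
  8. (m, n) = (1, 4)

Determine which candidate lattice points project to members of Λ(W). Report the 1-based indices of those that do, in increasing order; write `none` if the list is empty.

1, 6, 8

λ' = (4−√20)/2 ≈ -0.236068.
[1] lift (3,10): star map gives 0.639320; window check -0.1 ≤ 0.639320 < 0.7 is true → IN Λ
[2] lift (8,1): star map gives 7.763932; window check -0.1 ≤ 7.763932 < 0.7 is false → out
[3] lift (1,8): star map gives -0.888544; window check -0.1 ≤ -0.888544 < 0.7 is false → out
[4] lift (-11,-7): star map gives -9.347524; window check -0.1 ≤ -9.347524 < 0.7 is false → out
[5] lift (2,9): star map gives -0.124612; window check -0.1 ≤ -0.124612 < 0.7 is false → out
[6] lift (1,2): star map gives 0.527864; window check -0.1 ≤ 0.527864 < 0.7 is true → IN Λ
[7] lift (-11,-4): star map gives -10.055728; window check -0.1 ≤ -10.055728 < 0.7 is false → out
[8] lift (1,4): star map gives 0.055728; window check -0.1 ≤ 0.055728 < 0.7 is true → IN Λ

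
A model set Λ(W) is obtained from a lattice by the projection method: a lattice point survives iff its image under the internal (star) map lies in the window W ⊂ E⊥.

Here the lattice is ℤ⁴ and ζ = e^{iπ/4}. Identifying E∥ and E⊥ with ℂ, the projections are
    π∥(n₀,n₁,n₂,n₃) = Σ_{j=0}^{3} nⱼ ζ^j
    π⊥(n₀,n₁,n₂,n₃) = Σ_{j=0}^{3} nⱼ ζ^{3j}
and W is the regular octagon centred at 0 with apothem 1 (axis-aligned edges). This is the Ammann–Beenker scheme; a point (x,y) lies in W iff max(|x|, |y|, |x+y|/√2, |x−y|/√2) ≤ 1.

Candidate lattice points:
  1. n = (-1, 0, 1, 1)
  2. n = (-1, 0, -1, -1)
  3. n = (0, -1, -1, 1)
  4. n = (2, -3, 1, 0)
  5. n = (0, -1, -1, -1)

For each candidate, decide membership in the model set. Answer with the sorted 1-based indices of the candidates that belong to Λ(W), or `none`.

π⊥(n) = n₀ + n₁ζ³ + n₂ζ⁶ + n₃ζ⁹ where ζ = e^{iπ/4}.
candidate 1: n = (-1, 0, 1, 1) → π⊥ ≈ (-0.292893, -0.292893); max(|x|,|y|,|x±y|/√2) = 0.414214 ≤ 1 ⇒ ∈ W
candidate 2: n = (-1, 0, -1, -1) → π⊥ ≈ (-1.707107, +0.292893); max(|x|,|y|,|x±y|/√2) = 1.707107 > 1 ⇒ ∉ W
candidate 3: n = (0, -1, -1, 1) → π⊥ ≈ (+1.414214, +1.000000); max(|x|,|y|,|x±y|/√2) = 1.707107 > 1 ⇒ ∉ W
candidate 4: n = (2, -3, 1, 0) → π⊥ ≈ (+4.121320, -3.121320); max(|x|,|y|,|x±y|/√2) = 5.121320 > 1 ⇒ ∉ W
candidate 5: n = (0, -1, -1, -1) → π⊥ ≈ (+0.000000, -0.414214); max(|x|,|y|,|x±y|/√2) = 0.414214 ≤ 1 ⇒ ∈ W

1, 5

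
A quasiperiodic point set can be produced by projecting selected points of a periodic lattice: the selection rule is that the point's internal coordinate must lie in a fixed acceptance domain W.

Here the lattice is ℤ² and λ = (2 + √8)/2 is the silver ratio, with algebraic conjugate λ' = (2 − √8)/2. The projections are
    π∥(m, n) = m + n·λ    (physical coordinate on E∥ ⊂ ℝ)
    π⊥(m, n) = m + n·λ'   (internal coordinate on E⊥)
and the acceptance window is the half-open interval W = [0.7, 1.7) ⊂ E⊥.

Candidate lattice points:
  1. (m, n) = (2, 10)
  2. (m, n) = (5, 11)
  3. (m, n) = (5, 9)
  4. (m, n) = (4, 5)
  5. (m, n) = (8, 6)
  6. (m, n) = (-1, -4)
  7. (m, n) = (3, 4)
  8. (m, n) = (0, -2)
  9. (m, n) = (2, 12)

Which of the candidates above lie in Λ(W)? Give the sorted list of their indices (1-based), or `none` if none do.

3, 7, 8

Compute λ' = (2−√8)/2 = -0.41421, so π⊥(m,n) = m -0.41421·n.
candidate 1: (m,n)=(2,10) → π∥ = 2+10·λ ≈ 26.14214, π⊥ = 2+10·λ' ≈ -2.14214 ∉ [0.7, 1.7) ⇒ out
candidate 2: (m,n)=(5,11) → π∥ = 5+11·λ ≈ 31.55635, π⊥ = 5+11·λ' ≈ 0.44365 ∉ [0.7, 1.7) ⇒ out
candidate 3: (m,n)=(5,9) → π∥ = 5+9·λ ≈ 26.72792, π⊥ = 5+9·λ' ≈ 1.27208 ∈ [0.7, 1.7) ⇒ IN Λ
candidate 4: (m,n)=(4,5) → π∥ = 4+5·λ ≈ 16.07107, π⊥ = 4+5·λ' ≈ 1.92893 ∉ [0.7, 1.7) ⇒ out
candidate 5: (m,n)=(8,6) → π∥ = 8+6·λ ≈ 22.48528, π⊥ = 8+6·λ' ≈ 5.51472 ∉ [0.7, 1.7) ⇒ out
candidate 6: (m,n)=(-1,-4) → π∥ = -1-4·λ ≈ -10.65685, π⊥ = -1-4·λ' ≈ 0.65685 ∉ [0.7, 1.7) ⇒ out
candidate 7: (m,n)=(3,4) → π∥ = 3+4·λ ≈ 12.65685, π⊥ = 3+4·λ' ≈ 1.34315 ∈ [0.7, 1.7) ⇒ IN Λ
candidate 8: (m,n)=(0,-2) → π∥ = 0-2·λ ≈ -4.82843, π⊥ = 0-2·λ' ≈ 0.82843 ∈ [0.7, 1.7) ⇒ IN Λ
candidate 9: (m,n)=(2,12) → π∥ = 2+12·λ ≈ 30.97056, π⊥ = 2+12·λ' ≈ -2.97056 ∉ [0.7, 1.7) ⇒ out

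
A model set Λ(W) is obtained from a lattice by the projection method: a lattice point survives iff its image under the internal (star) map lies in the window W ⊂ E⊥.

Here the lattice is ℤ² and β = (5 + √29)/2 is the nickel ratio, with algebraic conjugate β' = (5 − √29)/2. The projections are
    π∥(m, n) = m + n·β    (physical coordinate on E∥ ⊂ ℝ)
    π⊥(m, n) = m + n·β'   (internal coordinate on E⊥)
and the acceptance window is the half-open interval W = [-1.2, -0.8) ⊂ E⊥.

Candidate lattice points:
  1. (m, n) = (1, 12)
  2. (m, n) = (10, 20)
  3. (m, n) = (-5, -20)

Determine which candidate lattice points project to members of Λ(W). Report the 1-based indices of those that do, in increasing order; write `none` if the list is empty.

β' = (5−√29)/2 ≈ -0.192582.
#1 (1,12): internal coord 1 + (12)·β' = -1.310989; -1.310989 ∉ [-1.2, -0.8) → out
#2 (10,20): internal coord 10 + (20)·β' = +6.148352; +6.148352 ∉ [-1.2, -0.8) → out
#3 (-5,-20): internal coord -5 + (-20)·β' = -1.148352; -1.148352 ∈ [-1.2, -0.8) → IN Λ

3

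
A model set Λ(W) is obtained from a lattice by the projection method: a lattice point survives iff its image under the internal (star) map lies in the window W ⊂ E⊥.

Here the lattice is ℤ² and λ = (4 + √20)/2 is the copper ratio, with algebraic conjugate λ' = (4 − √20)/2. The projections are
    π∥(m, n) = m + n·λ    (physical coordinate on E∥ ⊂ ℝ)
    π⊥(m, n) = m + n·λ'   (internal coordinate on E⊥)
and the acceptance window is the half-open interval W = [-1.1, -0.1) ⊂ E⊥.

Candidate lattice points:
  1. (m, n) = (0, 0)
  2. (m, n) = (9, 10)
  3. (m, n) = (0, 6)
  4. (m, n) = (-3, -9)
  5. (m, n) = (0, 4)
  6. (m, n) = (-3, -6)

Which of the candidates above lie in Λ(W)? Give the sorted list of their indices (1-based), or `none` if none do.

Compute λ' = (4−√20)/2 = -0.236068, so π⊥(m,n) = m -0.236068·n.
candidate 1: (m,n)=(0,0) → π∥ = 0+0·λ ≈ 0.000000, π⊥ = 0+0·λ' ≈ 0.000000 ∉ [-1.1, -0.1) ⇒ out
candidate 2: (m,n)=(9,10) → π∥ = 9+10·λ ≈ 51.360680, π⊥ = 9+10·λ' ≈ 6.639320 ∉ [-1.1, -0.1) ⇒ out
candidate 3: (m,n)=(0,6) → π∥ = 0+6·λ ≈ 25.416408, π⊥ = 0+6·λ' ≈ -1.416408 ∉ [-1.1, -0.1) ⇒ out
candidate 4: (m,n)=(-3,-9) → π∥ = -3-9·λ ≈ -41.124612, π⊥ = -3-9·λ' ≈ -0.875388 ∈ [-1.1, -0.1) ⇒ IN Λ
candidate 5: (m,n)=(0,4) → π∥ = 0+4·λ ≈ 16.944272, π⊥ = 0+4·λ' ≈ -0.944272 ∈ [-1.1, -0.1) ⇒ IN Λ
candidate 6: (m,n)=(-3,-6) → π∥ = -3-6·λ ≈ -28.416408, π⊥ = -3-6·λ' ≈ -1.583592 ∉ [-1.1, -0.1) ⇒ out

4, 5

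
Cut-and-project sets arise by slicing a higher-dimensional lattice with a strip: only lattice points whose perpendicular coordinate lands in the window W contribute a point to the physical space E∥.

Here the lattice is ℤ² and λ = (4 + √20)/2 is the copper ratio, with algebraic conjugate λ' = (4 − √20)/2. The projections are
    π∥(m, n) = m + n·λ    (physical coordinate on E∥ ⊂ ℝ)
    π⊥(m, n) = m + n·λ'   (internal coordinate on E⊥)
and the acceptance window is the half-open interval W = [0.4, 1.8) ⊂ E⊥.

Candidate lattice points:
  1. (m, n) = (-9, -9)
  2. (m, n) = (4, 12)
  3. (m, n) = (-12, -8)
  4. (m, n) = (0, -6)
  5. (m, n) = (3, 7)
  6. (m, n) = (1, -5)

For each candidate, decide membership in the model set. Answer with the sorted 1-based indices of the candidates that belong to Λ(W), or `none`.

λ' = (4−√20)/2 ≈ -0.2361.
candidate 1: (m,n)=(-9,-9) → π∥ = -9-9·λ ≈ -47.1246, π⊥ = -9-9·λ' ≈ -6.8754 ∉ [0.4, 1.8) ⇒ out
candidate 2: (m,n)=(4,12) → π∥ = 4+12·λ ≈ 54.8328, π⊥ = 4+12·λ' ≈ 1.1672 ∈ [0.4, 1.8) ⇒ IN Λ
candidate 3: (m,n)=(-12,-8) → π∥ = -12-8·λ ≈ -45.8885, π⊥ = -12-8·λ' ≈ -10.1115 ∉ [0.4, 1.8) ⇒ out
candidate 4: (m,n)=(0,-6) → π∥ = 0-6·λ ≈ -25.4164, π⊥ = 0-6·λ' ≈ 1.4164 ∈ [0.4, 1.8) ⇒ IN Λ
candidate 5: (m,n)=(3,7) → π∥ = 3+7·λ ≈ 32.6525, π⊥ = 3+7·λ' ≈ 1.3475 ∈ [0.4, 1.8) ⇒ IN Λ
candidate 6: (m,n)=(1,-5) → π∥ = 1-5·λ ≈ -20.1803, π⊥ = 1-5·λ' ≈ 2.1803 ∉ [0.4, 1.8) ⇒ out

2, 4, 5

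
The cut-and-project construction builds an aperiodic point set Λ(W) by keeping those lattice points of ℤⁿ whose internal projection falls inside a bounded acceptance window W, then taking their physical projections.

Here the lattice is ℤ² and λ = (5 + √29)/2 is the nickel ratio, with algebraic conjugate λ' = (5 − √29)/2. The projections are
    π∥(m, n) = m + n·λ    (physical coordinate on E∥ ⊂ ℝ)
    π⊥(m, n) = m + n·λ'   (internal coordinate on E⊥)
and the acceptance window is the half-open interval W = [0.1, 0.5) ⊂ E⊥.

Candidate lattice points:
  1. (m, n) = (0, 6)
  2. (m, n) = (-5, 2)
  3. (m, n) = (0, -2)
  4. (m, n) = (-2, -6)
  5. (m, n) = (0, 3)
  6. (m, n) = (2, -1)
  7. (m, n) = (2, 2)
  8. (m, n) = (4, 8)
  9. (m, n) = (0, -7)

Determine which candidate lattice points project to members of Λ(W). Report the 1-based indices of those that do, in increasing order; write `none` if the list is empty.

Numerically λ ≈ 5.19258 and λ' = −1/λ ≈ -0.19258.
#1 (0,6): internal coord 0 + (6)·λ' = -1.15549; -1.15549 ∉ [0.1, 0.5) → out
#2 (-5,2): internal coord -5 + (2)·λ' = -5.38516; -5.38516 ∉ [0.1, 0.5) → out
#3 (0,-2): internal coord 0 + (-2)·λ' = +0.38516; +0.38516 ∈ [0.1, 0.5) → IN Λ
#4 (-2,-6): internal coord -2 + (-6)·λ' = -0.84451; -0.84451 ∉ [0.1, 0.5) → out
#5 (0,3): internal coord 0 + (3)·λ' = -0.57775; -0.57775 ∉ [0.1, 0.5) → out
#6 (2,-1): internal coord 2 + (-1)·λ' = +2.19258; +2.19258 ∉ [0.1, 0.5) → out
#7 (2,2): internal coord 2 + (2)·λ' = +1.61484; +1.61484 ∉ [0.1, 0.5) → out
#8 (4,8): internal coord 4 + (8)·λ' = +2.45934; +2.45934 ∉ [0.1, 0.5) → out
#9 (0,-7): internal coord 0 + (-7)·λ' = +1.34808; +1.34808 ∉ [0.1, 0.5) → out

3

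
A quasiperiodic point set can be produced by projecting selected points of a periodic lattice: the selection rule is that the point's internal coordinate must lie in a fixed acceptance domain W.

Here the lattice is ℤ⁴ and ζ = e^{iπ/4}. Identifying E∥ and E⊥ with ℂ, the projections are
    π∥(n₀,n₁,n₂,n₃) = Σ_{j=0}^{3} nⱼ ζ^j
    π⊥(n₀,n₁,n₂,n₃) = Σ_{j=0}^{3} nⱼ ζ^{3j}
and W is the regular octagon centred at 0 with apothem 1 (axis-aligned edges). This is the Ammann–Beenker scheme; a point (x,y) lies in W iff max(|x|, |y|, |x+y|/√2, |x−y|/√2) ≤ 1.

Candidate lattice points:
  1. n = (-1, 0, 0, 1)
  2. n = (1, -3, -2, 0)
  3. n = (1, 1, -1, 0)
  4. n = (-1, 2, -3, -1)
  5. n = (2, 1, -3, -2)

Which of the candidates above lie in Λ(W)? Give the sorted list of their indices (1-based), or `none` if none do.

1

With ζ = e^{iπ/4} the internal vectors are ζ^0,ζ^3,ζ^6,ζ^9.
#1 (-1, 0, 0, 1): internal (-0.2929, 0.7071); octagon support 0.7071 vs apothem 1 → ∈ W
#2 (1, -3, -2, 0): internal (3.1213, -0.1213); octagon support 3.1213 vs apothem 1 → ∉ W
#3 (1, 1, -1, 0): internal (0.2929, 1.7071); octagon support 1.7071 vs apothem 1 → ∉ W
#4 (-1, 2, -3, -1): internal (-3.1213, 3.7071); octagon support 4.8284 vs apothem 1 → ∉ W
#5 (2, 1, -3, -2): internal (-0.1213, 2.2929); octagon support 2.2929 vs apothem 1 → ∉ W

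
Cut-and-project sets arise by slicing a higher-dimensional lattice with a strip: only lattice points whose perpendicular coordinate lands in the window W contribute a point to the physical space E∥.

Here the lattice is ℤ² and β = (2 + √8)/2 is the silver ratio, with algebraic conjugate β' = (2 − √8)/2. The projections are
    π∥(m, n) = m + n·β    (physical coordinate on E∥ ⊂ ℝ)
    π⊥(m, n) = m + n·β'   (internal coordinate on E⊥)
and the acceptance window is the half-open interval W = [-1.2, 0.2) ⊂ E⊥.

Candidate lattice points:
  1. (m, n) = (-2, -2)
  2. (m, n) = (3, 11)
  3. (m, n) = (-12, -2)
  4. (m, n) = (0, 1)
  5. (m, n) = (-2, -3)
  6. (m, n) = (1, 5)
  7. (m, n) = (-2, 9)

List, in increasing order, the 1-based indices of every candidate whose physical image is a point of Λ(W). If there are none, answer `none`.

1, 4, 5, 6

Compute β' = (2−√8)/2 = -0.4142, so π⊥(m,n) = m -0.4142·n.
#1 (-2,-2): internal coord -2 + (-2)·β' = -1.1716; -1.1716 ∈ [-1.2, 0.2) → IN Λ
#2 (3,11): internal coord 3 + (11)·β' = -1.5563; -1.5563 ∉ [-1.2, 0.2) → out
#3 (-12,-2): internal coord -12 + (-2)·β' = -11.1716; -11.1716 ∉ [-1.2, 0.2) → out
#4 (0,1): internal coord 0 + (1)·β' = -0.4142; -0.4142 ∈ [-1.2, 0.2) → IN Λ
#5 (-2,-3): internal coord -2 + (-3)·β' = -0.7574; -0.7574 ∈ [-1.2, 0.2) → IN Λ
#6 (1,5): internal coord 1 + (5)·β' = -1.0711; -1.0711 ∈ [-1.2, 0.2) → IN Λ
#7 (-2,9): internal coord -2 + (9)·β' = -5.7279; -5.7279 ∉ [-1.2, 0.2) → out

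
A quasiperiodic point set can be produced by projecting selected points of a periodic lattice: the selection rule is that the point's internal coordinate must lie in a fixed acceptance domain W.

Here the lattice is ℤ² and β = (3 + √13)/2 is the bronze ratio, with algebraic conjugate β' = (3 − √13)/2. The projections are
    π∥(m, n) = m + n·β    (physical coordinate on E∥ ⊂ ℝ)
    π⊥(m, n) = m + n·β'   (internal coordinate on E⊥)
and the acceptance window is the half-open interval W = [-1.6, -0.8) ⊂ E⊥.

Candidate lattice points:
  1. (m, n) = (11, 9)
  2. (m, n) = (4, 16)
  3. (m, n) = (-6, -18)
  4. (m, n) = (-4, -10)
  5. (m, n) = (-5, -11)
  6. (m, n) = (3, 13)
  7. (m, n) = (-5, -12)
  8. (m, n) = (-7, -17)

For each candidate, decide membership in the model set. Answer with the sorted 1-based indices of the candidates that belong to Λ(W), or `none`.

2, 4, 6, 7

Numerically β ≈ 3.30278 and β' = −1/β ≈ -0.30278.
[1] lift (11,9): star map gives 8.27502; window check -1.6 ≤ 8.27502 < -0.8 is false → out
[2] lift (4,16): star map gives -0.84441; window check -1.6 ≤ -0.84441 < -0.8 is true → IN Λ
[3] lift (-6,-18): star map gives -0.55004; window check -1.6 ≤ -0.55004 < -0.8 is false → out
[4] lift (-4,-10): star map gives -0.97224; window check -1.6 ≤ -0.97224 < -0.8 is true → IN Λ
[5] lift (-5,-11): star map gives -1.66947; window check -1.6 ≤ -1.66947 < -0.8 is false → out
[6] lift (3,13): star map gives -0.93608; window check -1.6 ≤ -0.93608 < -0.8 is true → IN Λ
[7] lift (-5,-12): star map gives -1.36669; window check -1.6 ≤ -1.36669 < -0.8 is true → IN Λ
[8] lift (-7,-17): star map gives -1.85281; window check -1.6 ≤ -1.85281 < -0.8 is false → out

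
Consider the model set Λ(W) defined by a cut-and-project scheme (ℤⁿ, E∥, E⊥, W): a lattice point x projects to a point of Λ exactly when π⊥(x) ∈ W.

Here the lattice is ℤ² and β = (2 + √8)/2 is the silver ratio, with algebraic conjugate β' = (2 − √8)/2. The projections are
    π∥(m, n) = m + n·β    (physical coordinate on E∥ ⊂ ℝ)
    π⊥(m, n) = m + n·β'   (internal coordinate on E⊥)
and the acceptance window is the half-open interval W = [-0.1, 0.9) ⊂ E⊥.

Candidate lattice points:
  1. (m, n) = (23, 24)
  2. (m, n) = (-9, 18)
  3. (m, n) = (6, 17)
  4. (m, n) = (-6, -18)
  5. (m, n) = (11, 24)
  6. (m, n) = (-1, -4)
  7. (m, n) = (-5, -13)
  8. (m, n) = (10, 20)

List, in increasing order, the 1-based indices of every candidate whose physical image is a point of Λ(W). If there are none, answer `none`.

β' = (2−√8)/2 ≈ -0.4142.
[1] lift (23,24): star map gives 13.0589; window check -0.1 ≤ 13.0589 < 0.9 is false → out
[2] lift (-9,18): star map gives -16.4558; window check -0.1 ≤ -16.4558 < 0.9 is false → out
[3] lift (6,17): star map gives -1.0416; window check -0.1 ≤ -1.0416 < 0.9 is false → out
[4] lift (-6,-18): star map gives 1.4558; window check -0.1 ≤ 1.4558 < 0.9 is false → out
[5] lift (11,24): star map gives 1.0589; window check -0.1 ≤ 1.0589 < 0.9 is false → out
[6] lift (-1,-4): star map gives 0.6569; window check -0.1 ≤ 0.6569 < 0.9 is true → IN Λ
[7] lift (-5,-13): star map gives 0.3848; window check -0.1 ≤ 0.3848 < 0.9 is true → IN Λ
[8] lift (10,20): star map gives 1.7157; window check -0.1 ≤ 1.7157 < 0.9 is false → out

6, 7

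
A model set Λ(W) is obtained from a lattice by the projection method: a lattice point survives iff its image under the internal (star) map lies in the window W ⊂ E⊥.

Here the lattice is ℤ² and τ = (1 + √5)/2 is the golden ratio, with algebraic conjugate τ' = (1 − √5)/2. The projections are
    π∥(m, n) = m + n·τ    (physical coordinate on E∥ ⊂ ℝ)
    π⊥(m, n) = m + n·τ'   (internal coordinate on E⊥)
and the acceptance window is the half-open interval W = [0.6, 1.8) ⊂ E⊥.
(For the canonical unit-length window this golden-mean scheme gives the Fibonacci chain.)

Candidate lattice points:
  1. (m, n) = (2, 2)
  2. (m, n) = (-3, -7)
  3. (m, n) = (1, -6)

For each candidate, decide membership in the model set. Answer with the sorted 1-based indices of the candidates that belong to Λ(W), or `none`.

Numerically τ ≈ 1.6180 and τ' = −1/τ ≈ -0.6180.
[1] lift (2,2): star map gives 0.7639; window check 0.6 ≤ 0.7639 < 1.8 is true → IN Λ
[2] lift (-3,-7): star map gives 1.3262; window check 0.6 ≤ 1.3262 < 1.8 is true → IN Λ
[3] lift (1,-6): star map gives 4.7082; window check 0.6 ≤ 4.7082 < 1.8 is false → out

1, 2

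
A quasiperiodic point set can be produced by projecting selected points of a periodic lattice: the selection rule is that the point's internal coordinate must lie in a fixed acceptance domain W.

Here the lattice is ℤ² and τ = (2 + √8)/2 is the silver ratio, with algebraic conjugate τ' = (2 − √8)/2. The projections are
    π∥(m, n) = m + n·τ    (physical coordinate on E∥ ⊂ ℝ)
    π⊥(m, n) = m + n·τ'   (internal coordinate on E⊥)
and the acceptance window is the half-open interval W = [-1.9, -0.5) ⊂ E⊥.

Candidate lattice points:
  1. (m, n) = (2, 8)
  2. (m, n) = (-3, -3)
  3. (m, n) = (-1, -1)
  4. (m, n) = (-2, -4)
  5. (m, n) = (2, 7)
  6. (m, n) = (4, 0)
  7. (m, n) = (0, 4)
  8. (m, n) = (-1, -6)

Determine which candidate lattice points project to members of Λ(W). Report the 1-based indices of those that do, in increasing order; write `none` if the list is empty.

1, 2, 3, 5, 7

τ' = (2−√8)/2 ≈ -0.414214.
candidate 1: (m,n)=(2,8) → π∥ = 2+8·τ ≈ 21.313708, π⊥ = 2+8·τ' ≈ -1.313708 ∈ [-1.9, -0.5) ⇒ IN Λ
candidate 2: (m,n)=(-3,-3) → π∥ = -3-3·τ ≈ -10.242641, π⊥ = -3-3·τ' ≈ -1.757359 ∈ [-1.9, -0.5) ⇒ IN Λ
candidate 3: (m,n)=(-1,-1) → π∥ = -1-1·τ ≈ -3.414214, π⊥ = -1-1·τ' ≈ -0.585786 ∈ [-1.9, -0.5) ⇒ IN Λ
candidate 4: (m,n)=(-2,-4) → π∥ = -2-4·τ ≈ -11.656854, π⊥ = -2-4·τ' ≈ -0.343146 ∉ [-1.9, -0.5) ⇒ out
candidate 5: (m,n)=(2,7) → π∥ = 2+7·τ ≈ 18.899495, π⊥ = 2+7·τ' ≈ -0.899495 ∈ [-1.9, -0.5) ⇒ IN Λ
candidate 6: (m,n)=(4,0) → π∥ = 4+0·τ ≈ 4.000000, π⊥ = 4+0·τ' ≈ 4.000000 ∉ [-1.9, -0.5) ⇒ out
candidate 7: (m,n)=(0,4) → π∥ = 0+4·τ ≈ 9.656854, π⊥ = 0+4·τ' ≈ -1.656854 ∈ [-1.9, -0.5) ⇒ IN Λ
candidate 8: (m,n)=(-1,-6) → π∥ = -1-6·τ ≈ -15.485281, π⊥ = -1-6·τ' ≈ 1.485281 ∉ [-1.9, -0.5) ⇒ out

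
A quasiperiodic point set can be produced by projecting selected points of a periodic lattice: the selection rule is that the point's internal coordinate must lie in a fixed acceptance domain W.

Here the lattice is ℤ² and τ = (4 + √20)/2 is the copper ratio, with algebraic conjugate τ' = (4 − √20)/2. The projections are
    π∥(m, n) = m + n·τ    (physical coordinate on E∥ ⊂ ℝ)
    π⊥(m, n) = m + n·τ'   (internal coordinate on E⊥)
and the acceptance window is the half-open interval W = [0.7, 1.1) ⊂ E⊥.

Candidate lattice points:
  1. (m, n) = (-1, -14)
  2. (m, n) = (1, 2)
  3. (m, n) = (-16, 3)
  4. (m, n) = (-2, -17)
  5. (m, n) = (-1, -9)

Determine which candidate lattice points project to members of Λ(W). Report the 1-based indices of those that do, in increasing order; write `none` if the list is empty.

Compute τ' = (4−√20)/2 = -0.23607, so π⊥(m,n) = m -0.23607·n.
[1] lift (-1,-14): star map gives 2.30495; window check 0.7 ≤ 2.30495 < 1.1 is false → out
[2] lift (1,2): star map gives 0.52786; window check 0.7 ≤ 0.52786 < 1.1 is false → out
[3] lift (-16,3): star map gives -16.70820; window check 0.7 ≤ -16.70820 < 1.1 is false → out
[4] lift (-2,-17): star map gives 2.01316; window check 0.7 ≤ 2.01316 < 1.1 is false → out
[5] lift (-1,-9): star map gives 1.12461; window check 0.7 ≤ 1.12461 < 1.1 is false → out

none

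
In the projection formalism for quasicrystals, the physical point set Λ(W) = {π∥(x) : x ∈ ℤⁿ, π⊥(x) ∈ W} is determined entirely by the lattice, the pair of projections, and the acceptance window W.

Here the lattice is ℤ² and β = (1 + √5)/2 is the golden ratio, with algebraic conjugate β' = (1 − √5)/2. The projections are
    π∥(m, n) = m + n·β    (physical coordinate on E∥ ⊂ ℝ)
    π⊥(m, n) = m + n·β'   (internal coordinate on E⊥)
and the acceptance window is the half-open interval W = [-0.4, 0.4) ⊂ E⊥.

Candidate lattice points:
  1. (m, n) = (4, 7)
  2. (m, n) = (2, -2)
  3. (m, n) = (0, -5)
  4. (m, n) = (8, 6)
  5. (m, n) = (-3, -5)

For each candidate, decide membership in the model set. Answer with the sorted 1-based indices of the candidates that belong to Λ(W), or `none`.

Compute β' = (1−√5)/2 = -0.61803, so π⊥(m,n) = m -0.61803·n.
#1 (4,7): internal coord 4 + (7)·β' = -0.32624; -0.32624 ∈ [-0.4, 0.4) → IN Λ
#2 (2,-2): internal coord 2 + (-2)·β' = +3.23607; +3.23607 ∉ [-0.4, 0.4) → out
#3 (0,-5): internal coord 0 + (-5)·β' = +3.09017; +3.09017 ∉ [-0.4, 0.4) → out
#4 (8,6): internal coord 8 + (6)·β' = +4.29180; +4.29180 ∉ [-0.4, 0.4) → out
#5 (-3,-5): internal coord -3 + (-5)·β' = +0.09017; +0.09017 ∈ [-0.4, 0.4) → IN Λ

1, 5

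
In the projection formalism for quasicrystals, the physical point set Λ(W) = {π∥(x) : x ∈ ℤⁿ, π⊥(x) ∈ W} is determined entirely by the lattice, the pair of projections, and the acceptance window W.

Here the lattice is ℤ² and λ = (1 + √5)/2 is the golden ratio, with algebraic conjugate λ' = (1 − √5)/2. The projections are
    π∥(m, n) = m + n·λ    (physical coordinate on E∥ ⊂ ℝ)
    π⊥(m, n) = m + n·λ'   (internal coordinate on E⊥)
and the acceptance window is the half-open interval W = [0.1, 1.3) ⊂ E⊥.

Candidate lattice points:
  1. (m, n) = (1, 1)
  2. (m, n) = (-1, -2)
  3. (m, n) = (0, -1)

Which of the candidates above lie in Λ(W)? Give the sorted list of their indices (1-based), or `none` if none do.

1, 2, 3

Compute λ' = (1−√5)/2 = -0.618034, so π⊥(m,n) = m -0.618034·n.
#1 (1,1): internal coord 1 + (1)·λ' = +0.381966; +0.381966 ∈ [0.1, 1.3) → IN Λ
#2 (-1,-2): internal coord -1 + (-2)·λ' = +0.236068; +0.236068 ∈ [0.1, 1.3) → IN Λ
#3 (0,-1): internal coord 0 + (-1)·λ' = +0.618034; +0.618034 ∈ [0.1, 1.3) → IN Λ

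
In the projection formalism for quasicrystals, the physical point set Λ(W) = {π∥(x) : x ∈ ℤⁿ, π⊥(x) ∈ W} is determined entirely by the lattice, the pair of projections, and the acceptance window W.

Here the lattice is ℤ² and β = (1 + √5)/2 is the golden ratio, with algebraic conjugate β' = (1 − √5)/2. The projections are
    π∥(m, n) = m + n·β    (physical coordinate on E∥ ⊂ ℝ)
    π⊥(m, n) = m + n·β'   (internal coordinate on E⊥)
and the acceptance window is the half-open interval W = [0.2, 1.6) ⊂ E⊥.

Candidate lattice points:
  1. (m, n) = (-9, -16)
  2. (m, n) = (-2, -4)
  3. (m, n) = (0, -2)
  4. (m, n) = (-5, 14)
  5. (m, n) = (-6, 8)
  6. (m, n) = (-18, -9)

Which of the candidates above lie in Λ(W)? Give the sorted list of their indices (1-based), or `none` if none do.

1, 2, 3

Compute β' = (1−√5)/2 = -0.6180, so π⊥(m,n) = m -0.6180·n.
[1] lift (-9,-16): star map gives 0.8885; window check 0.2 ≤ 0.8885 < 1.6 is true → IN Λ
[2] lift (-2,-4): star map gives 0.4721; window check 0.2 ≤ 0.4721 < 1.6 is true → IN Λ
[3] lift (0,-2): star map gives 1.2361; window check 0.2 ≤ 1.2361 < 1.6 is true → IN Λ
[4] lift (-5,14): star map gives -13.6525; window check 0.2 ≤ -13.6525 < 1.6 is false → out
[5] lift (-6,8): star map gives -10.9443; window check 0.2 ≤ -10.9443 < 1.6 is false → out
[6] lift (-18,-9): star map gives -12.4377; window check 0.2 ≤ -12.4377 < 1.6 is false → out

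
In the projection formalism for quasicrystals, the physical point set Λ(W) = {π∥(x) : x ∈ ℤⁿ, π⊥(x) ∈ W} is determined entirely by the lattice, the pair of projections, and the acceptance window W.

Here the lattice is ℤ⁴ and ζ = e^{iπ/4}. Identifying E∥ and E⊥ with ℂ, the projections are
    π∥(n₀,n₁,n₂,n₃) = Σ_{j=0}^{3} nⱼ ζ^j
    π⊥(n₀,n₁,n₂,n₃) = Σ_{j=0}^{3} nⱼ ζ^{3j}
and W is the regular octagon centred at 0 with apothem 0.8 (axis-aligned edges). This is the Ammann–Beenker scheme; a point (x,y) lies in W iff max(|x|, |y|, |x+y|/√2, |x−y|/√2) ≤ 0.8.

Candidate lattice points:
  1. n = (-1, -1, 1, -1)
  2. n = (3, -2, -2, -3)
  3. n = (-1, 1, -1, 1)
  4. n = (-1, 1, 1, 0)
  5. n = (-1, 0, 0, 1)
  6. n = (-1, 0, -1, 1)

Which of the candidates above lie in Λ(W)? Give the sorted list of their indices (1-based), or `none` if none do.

π⊥(n) = n₀ + n₁ζ³ + n₂ζ⁶ + n₃ζ⁹ where ζ = e^{iπ/4}.
#1 (-1, -1, 1, -1): internal (-1.0000, -2.4142); octagon support 2.4142 vs apothem 0.8 → ∉ W
#2 (3, -2, -2, -3): internal (2.2929, -1.5355); octagon support 2.7071 vs apothem 0.8 → ∉ W
#3 (-1, 1, -1, 1): internal (-1.0000, 2.4142); octagon support 2.4142 vs apothem 0.8 → ∉ W
#4 (-1, 1, 1, 0): internal (-1.7071, -0.2929); octagon support 1.7071 vs apothem 0.8 → ∉ W
#5 (-1, 0, 0, 1): internal (-0.2929, 0.7071); octagon support 0.7071 vs apothem 0.8 → ∈ W
#6 (-1, 0, -1, 1): internal (-0.2929, 1.7071); octagon support 1.7071 vs apothem 0.8 → ∉ W

5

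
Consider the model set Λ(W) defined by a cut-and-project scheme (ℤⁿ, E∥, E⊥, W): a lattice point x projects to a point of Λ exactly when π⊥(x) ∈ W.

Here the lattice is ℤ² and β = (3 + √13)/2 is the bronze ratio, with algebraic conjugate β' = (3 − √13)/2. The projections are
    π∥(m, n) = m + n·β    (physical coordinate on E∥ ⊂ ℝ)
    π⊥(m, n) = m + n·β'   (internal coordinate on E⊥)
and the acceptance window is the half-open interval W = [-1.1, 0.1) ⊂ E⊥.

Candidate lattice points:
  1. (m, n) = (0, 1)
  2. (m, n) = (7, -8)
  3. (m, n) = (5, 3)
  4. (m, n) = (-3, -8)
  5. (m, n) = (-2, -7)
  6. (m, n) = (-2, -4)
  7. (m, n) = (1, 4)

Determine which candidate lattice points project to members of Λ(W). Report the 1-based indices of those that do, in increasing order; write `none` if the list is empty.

1, 4, 6, 7

Compute β' = (3−√13)/2 = -0.30278, so π⊥(m,n) = m -0.30278·n.
candidate 1: (m,n)=(0,1) → π∥ = 0+1·β ≈ 3.30278, π⊥ = 0+1·β' ≈ -0.30278 ∈ [-1.1, 0.1) ⇒ IN Λ
candidate 2: (m,n)=(7,-8) → π∥ = 7-8·β ≈ -19.42221, π⊥ = 7-8·β' ≈ 9.42221 ∉ [-1.1, 0.1) ⇒ out
candidate 3: (m,n)=(5,3) → π∥ = 5+3·β ≈ 14.90833, π⊥ = 5+3·β' ≈ 4.09167 ∉ [-1.1, 0.1) ⇒ out
candidate 4: (m,n)=(-3,-8) → π∥ = -3-8·β ≈ -29.42221, π⊥ = -3-8·β' ≈ -0.57779 ∈ [-1.1, 0.1) ⇒ IN Λ
candidate 5: (m,n)=(-2,-7) → π∥ = -2-7·β ≈ -25.11943, π⊥ = -2-7·β' ≈ 0.11943 ∉ [-1.1, 0.1) ⇒ out
candidate 6: (m,n)=(-2,-4) → π∥ = -2-4·β ≈ -15.21110, π⊥ = -2-4·β' ≈ -0.78890 ∈ [-1.1, 0.1) ⇒ IN Λ
candidate 7: (m,n)=(1,4) → π∥ = 1+4·β ≈ 14.21110, π⊥ = 1+4·β' ≈ -0.21110 ∈ [-1.1, 0.1) ⇒ IN Λ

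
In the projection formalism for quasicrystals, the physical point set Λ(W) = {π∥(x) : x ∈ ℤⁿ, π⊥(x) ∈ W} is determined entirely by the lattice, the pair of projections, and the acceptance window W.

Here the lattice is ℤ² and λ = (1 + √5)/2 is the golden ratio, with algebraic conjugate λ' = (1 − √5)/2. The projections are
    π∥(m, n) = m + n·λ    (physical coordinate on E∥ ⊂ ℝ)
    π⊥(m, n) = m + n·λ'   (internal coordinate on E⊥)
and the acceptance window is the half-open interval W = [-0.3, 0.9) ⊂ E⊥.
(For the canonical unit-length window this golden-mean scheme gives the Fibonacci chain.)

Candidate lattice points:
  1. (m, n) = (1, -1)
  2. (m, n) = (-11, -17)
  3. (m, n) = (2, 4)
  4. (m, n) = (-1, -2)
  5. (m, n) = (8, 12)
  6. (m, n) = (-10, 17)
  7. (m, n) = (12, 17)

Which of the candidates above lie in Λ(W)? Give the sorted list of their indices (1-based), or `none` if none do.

4, 5

Compute λ' = (1−√5)/2 = -0.6180, so π⊥(m,n) = m -0.6180·n.
candidate 1: (m,n)=(1,-1) → π∥ = 1-1·λ ≈ -0.6180, π⊥ = 1-1·λ' ≈ 1.6180 ∉ [-0.3, 0.9) ⇒ out
candidate 2: (m,n)=(-11,-17) → π∥ = -11-17·λ ≈ -38.5066, π⊥ = -11-17·λ' ≈ -0.4934 ∉ [-0.3, 0.9) ⇒ out
candidate 3: (m,n)=(2,4) → π∥ = 2+4·λ ≈ 8.4721, π⊥ = 2+4·λ' ≈ -0.4721 ∉ [-0.3, 0.9) ⇒ out
candidate 4: (m,n)=(-1,-2) → π∥ = -1-2·λ ≈ -4.2361, π⊥ = -1-2·λ' ≈ 0.2361 ∈ [-0.3, 0.9) ⇒ IN Λ
candidate 5: (m,n)=(8,12) → π∥ = 8+12·λ ≈ 27.4164, π⊥ = 8+12·λ' ≈ 0.5836 ∈ [-0.3, 0.9) ⇒ IN Λ
candidate 6: (m,n)=(-10,17) → π∥ = -10+17·λ ≈ 17.5066, π⊥ = -10+17·λ' ≈ -20.5066 ∉ [-0.3, 0.9) ⇒ out
candidate 7: (m,n)=(12,17) → π∥ = 12+17·λ ≈ 39.5066, π⊥ = 12+17·λ' ≈ 1.4934 ∉ [-0.3, 0.9) ⇒ out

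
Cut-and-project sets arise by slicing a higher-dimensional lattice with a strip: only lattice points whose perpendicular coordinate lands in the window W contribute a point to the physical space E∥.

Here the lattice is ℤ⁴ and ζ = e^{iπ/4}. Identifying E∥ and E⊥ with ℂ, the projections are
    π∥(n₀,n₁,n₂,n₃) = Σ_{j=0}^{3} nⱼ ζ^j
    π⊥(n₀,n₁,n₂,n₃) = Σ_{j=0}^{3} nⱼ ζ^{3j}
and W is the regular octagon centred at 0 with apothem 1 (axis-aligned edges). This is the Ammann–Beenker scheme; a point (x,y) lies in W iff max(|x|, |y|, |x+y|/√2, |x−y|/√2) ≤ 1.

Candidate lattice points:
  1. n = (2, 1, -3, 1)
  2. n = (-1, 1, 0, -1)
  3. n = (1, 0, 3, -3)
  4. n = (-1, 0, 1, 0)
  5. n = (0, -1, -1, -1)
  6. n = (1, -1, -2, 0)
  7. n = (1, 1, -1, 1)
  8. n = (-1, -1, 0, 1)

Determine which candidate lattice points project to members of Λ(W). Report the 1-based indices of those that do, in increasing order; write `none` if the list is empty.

5, 8

Internal map: ζ^{3j} for j=0..3 gives (1,0), (−√2/2,√2/2), (0,−1), (√2/2,√2/2).
#1 (2, 1, -3, 1): internal (2.0000, 4.4142); octagon support 4.5355 vs apothem 1 → ∉ W
#2 (-1, 1, 0, -1): internal (-2.4142, 0.0000); octagon support 2.4142 vs apothem 1 → ∉ W
#3 (1, 0, 3, -3): internal (-1.1213, -5.1213); octagon support 5.1213 vs apothem 1 → ∉ W
#4 (-1, 0, 1, 0): internal (-1.0000, -1.0000); octagon support 1.4142 vs apothem 1 → ∉ W
#5 (0, -1, -1, -1): internal (0.0000, -0.4142); octagon support 0.4142 vs apothem 1 → ∈ W
#6 (1, -1, -2, 0): internal (1.7071, 1.2929); octagon support 2.1213 vs apothem 1 → ∉ W
#7 (1, 1, -1, 1): internal (1.0000, 2.4142); octagon support 2.4142 vs apothem 1 → ∉ W
#8 (-1, -1, 0, 1): internal (0.4142, 0.0000); octagon support 0.4142 vs apothem 1 → ∈ W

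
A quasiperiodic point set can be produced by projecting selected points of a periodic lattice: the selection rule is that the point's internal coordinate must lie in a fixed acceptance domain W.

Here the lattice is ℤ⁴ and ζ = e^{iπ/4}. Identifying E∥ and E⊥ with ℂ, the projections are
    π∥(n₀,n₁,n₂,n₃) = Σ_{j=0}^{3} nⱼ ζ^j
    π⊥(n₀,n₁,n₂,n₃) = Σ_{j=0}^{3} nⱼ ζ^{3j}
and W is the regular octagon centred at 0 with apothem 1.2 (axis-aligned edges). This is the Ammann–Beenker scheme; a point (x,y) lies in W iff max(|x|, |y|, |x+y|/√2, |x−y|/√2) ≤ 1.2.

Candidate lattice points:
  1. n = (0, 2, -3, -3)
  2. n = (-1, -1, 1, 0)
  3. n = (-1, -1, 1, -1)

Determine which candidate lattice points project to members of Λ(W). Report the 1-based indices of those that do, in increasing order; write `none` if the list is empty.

With ζ = e^{iπ/4} the internal vectors are ζ^0,ζ^3,ζ^6,ζ^9.
#1 (0, 2, -3, -3): internal (-3.5355, 2.2929); octagon support 4.1213 vs apothem 1.2 → ∉ W
#2 (-1, -1, 1, 0): internal (-0.2929, -1.7071); octagon support 1.7071 vs apothem 1.2 → ∉ W
#3 (-1, -1, 1, -1): internal (-1.0000, -2.4142); octagon support 2.4142 vs apothem 1.2 → ∉ W

none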